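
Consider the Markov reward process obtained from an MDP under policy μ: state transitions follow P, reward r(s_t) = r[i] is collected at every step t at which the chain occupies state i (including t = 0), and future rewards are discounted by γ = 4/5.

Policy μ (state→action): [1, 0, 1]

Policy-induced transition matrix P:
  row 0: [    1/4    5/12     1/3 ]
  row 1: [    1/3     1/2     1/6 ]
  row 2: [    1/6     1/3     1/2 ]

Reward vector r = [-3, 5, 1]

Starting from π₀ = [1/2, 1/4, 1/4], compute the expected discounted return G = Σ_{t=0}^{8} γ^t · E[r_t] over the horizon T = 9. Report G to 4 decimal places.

G = 5.5482

t=0: π = [0.5000, 0.2500, 0.2500], E[r] = 0.0000, γ^t·E[r] = 0.000000, running G = 0.000000
t=1: π = [0.2500, 0.4167, 0.3333], E[r] = 1.6667, γ^t·E[r] = 1.333333, running G = 1.333333
t=2: π = [0.2569, 0.4236, 0.3194], E[r] = 1.6667, γ^t·E[r] = 1.066667, running G = 2.400000
t=3: π = [0.2587, 0.4253, 0.3160], E[r] = 1.6667, γ^t·E[r] = 0.853333, running G = 3.253333
t=4: π = [0.2591, 0.4258, 0.3151], E[r] = 1.6667, γ^t·E[r] = 0.682667, running G = 3.936000
t=5: π = [0.2592, 0.4259, 0.3149], E[r] = 1.6667, γ^t·E[r] = 0.546133, running G = 4.482133
t=6: π = [0.2593, 0.4259, 0.3148], E[r] = 1.6667, γ^t·E[r] = 0.436907, running G = 4.919040
t=7: π = [0.2593, 0.4259, 0.3148], E[r] = 1.6667, γ^t·E[r] = 0.349525, running G = 5.268565
t=8: π = [0.2593, 0.4259, 0.3148], E[r] = 1.6667, γ^t·E[r] = 0.279620, running G = 5.548186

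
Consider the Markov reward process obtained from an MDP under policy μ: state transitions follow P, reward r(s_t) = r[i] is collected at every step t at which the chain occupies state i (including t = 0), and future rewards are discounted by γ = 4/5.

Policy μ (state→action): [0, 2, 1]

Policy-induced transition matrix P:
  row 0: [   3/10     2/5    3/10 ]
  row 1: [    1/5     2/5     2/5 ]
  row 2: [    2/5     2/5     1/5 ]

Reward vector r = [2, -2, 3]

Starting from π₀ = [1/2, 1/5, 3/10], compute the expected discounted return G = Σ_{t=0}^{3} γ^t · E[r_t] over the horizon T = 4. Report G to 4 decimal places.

G = 2.8700

t=0: π = [0.5000, 0.2000, 0.3000], E[r] = 1.5000, γ^t·E[r] = 1.500000, running G = 1.500000
t=1: π = [0.3100, 0.4000, 0.2900], E[r] = 0.6900, γ^t·E[r] = 0.552000, running G = 2.052000
t=2: π = [0.2890, 0.4000, 0.3110], E[r] = 0.7110, γ^t·E[r] = 0.455040, running G = 2.507040
t=3: π = [0.2911, 0.4000, 0.3089], E[r] = 0.7089, γ^t·E[r] = 0.362957, running G = 2.869997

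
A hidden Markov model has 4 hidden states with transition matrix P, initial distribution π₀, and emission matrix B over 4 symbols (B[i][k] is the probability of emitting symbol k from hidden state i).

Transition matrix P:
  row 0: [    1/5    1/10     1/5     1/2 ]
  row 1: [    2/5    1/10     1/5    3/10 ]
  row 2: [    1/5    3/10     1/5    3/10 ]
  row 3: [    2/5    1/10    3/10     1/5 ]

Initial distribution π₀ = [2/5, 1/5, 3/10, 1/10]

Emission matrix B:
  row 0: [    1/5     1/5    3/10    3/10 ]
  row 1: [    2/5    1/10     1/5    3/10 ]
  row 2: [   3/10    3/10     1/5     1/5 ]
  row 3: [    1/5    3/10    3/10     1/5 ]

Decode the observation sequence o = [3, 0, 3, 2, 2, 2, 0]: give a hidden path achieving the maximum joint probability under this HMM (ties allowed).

t=0: δ = [1.200e-01, 6.000e-02, 6.000e-02, 2.000e-02]  (obs o_0=3)
t=1: δ = [4.800e-03, 7.200e-03, 7.200e-03, 1.200e-02]  ψ = [0, 2, 0, 0]  (obs o_1=0)
t=2: δ = [1.440e-03, 6.480e-04, 7.200e-04, 4.800e-04]  ψ = [3, 2, 3, 0]  (obs o_2=3)
t=3: δ = [8.640e-05, 4.320e-05, 5.760e-05, 2.160e-04]  ψ = [0, 2, 0, 0]  (obs o_3=2)
t=4: δ = [2.592e-05, 4.320e-06, 1.296e-05, 1.296e-05]  ψ = [3, 3, 3, 0]  (obs o_4=2)
t=5: δ = [1.555e-06, 7.776e-07, 1.037e-06, 3.888e-06]  ψ = [0, 2, 0, 0]  (obs o_5=2)
t=6: δ = [3.110e-07, 1.555e-07, 3.499e-07, 1.555e-07]  ψ = [3, 3, 3, 0]  (obs o_6=0)
backtrack: best end state = 2; path = [0, 3, 0, 3, 0, 3, 2]

path = [0, 3, 0, 3, 0, 3, 2]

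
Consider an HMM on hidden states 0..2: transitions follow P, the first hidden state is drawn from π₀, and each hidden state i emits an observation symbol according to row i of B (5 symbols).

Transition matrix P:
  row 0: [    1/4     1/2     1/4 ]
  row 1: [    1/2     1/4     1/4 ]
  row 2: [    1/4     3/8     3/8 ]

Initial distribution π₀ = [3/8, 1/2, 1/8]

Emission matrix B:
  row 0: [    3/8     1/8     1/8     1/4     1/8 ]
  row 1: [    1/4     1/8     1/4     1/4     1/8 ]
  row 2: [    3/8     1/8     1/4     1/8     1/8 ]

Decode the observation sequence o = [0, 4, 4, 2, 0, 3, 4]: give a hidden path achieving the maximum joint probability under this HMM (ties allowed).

path = [0, 1, 0, 1, 0, 1, 0]

t=0: δ = [1.406e-01, 1.250e-01, 4.688e-02]  (obs o_0=0)
t=1: δ = [7.812e-03, 8.789e-03, 4.395e-03]  ψ = [1, 0, 0]  (obs o_1=4)
t=2: δ = [5.493e-04, 4.883e-04, 2.747e-04]  ψ = [1, 0, 1]  (obs o_2=4)
t=3: δ = [3.052e-05, 6.866e-05, 3.433e-05]  ψ = [1, 0, 0]  (obs o_3=2)
t=4: δ = [1.287e-05, 4.292e-06, 6.437e-06]  ψ = [1, 1, 1]  (obs o_4=0)
t=5: δ = [8.047e-07, 1.609e-06, 4.023e-07]  ψ = [0, 0, 0]  (obs o_5=3)
t=6: δ = [1.006e-07, 5.029e-08, 5.029e-08]  ψ = [1, 0, 1]  (obs o_6=4)
backtrack: best end state = 0; path = [0, 1, 0, 1, 0, 1, 0]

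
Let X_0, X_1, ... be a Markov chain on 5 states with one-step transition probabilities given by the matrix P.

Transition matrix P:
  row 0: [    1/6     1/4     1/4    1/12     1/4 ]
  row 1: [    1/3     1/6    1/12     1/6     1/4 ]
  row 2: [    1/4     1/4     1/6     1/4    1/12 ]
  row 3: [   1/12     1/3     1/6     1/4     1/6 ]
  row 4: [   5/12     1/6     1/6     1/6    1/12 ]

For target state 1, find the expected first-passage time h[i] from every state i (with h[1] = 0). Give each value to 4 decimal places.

First-step conditioning: h[1] = 0; for i ≠ 1, h[i] = 1 + Σ_k P[i][k]·h[k].
  h[0] = 1 + 1/6·h[0] + 1/4·h[2] + 1/12·h[3] + 1/4·h[4]
  h[2] = 1 + 1/4·h[0] + 1/6·h[2] + 1/4·h[3] + 1/12·h[4]
  h[3] = 1 + 1/12·h[0] + 1/6·h[2] + 1/4·h[3] + 1/6·h[4]
  h[4] = 1 + 5/12·h[0] + 1/6·h[2] + 1/6·h[3] + 1/12·h[4]
Solving the 4×4 linear system over states ≠ 1 gives exactly h = [22044/5483, 0, 21468/5483, 19752/5483, 23496/5483] (h[1] = 0 is the target).

h = [4.0204, 0.0000, 3.9154, 3.6024, 4.2852]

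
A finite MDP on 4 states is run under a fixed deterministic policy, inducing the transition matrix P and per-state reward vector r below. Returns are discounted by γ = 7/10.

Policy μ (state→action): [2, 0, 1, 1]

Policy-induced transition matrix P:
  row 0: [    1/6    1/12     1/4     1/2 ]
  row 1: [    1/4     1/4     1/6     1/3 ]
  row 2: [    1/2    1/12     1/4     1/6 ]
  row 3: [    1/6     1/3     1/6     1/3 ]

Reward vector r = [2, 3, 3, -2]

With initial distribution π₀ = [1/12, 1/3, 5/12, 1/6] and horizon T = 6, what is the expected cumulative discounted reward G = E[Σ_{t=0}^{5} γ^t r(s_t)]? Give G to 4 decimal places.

G = 4.2418

t=0: π = [0.0833, 0.3333, 0.4167, 0.1667], E[r] = 2.0833, γ^t·E[r] = 2.083333, running G = 2.083333
t=1: π = [0.3333, 0.1806, 0.2083, 0.2778], E[r] = 1.2778, γ^t·E[r] = 0.894444, running G = 2.977778
t=2: π = [0.2512, 0.1829, 0.2118, 0.3542], E[r] = 0.9780, γ^t·E[r] = 0.479225, running G = 3.457002
t=3: π = [0.2525, 0.2024, 0.2052, 0.3399], E[r] = 1.0480, γ^t·E[r] = 0.359475, running G = 3.816477
t=4: π = [0.2519, 0.2020, 0.2048, 0.3412], E[r] = 1.0420, γ^t·E[r] = 0.250185, running G = 4.066663
t=5: π = [0.2518, 0.2023, 0.2047, 0.3412], E[r] = 1.0423, γ^t·E[r] = 0.175176, running G = 4.241839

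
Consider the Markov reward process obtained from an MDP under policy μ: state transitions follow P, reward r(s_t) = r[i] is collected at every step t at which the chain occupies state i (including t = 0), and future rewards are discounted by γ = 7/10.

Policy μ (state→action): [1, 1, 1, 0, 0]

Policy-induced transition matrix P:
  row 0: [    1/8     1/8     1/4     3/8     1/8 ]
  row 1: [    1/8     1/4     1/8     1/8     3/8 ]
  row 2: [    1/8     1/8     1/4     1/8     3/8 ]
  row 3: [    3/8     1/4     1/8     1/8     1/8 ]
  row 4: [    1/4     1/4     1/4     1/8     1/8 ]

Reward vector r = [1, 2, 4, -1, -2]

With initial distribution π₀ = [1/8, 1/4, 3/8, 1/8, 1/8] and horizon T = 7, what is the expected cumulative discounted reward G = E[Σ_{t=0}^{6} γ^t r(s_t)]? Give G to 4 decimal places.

G = 3.2797

t=0: π = [0.1250, 0.2500, 0.3750, 0.1250, 0.1250], E[r] = 1.7500, γ^t·E[r] = 1.750000, running G = 1.750000
t=1: π = [0.1719, 0.1875, 0.2031, 0.1563, 0.2813], E[r] = 0.6406, γ^t·E[r] = 0.448438, running G = 2.198438
t=2: π = [0.1992, 0.2031, 0.2070, 0.1680, 0.2227], E[r] = 0.8203, γ^t·E[r] = 0.401953, running G = 2.600391
t=3: π = [0.1948, 0.1992, 0.2036, 0.1748, 0.2275], E[r] = 0.7778, γ^t·E[r] = 0.266796, running G = 2.867187
t=4: π = [0.1971, 0.2002, 0.2032, 0.1737, 0.2257], E[r] = 0.7854, γ^t·E[r] = 0.188575, running G = 3.055762
t=5: π = [0.1966, 0.2000, 0.2033, 0.1743, 0.2259], E[r] = 0.7836, γ^t·E[r] = 0.131697, running G = 3.187459
t=6: π = [0.1968, 0.2000, 0.2032, 0.1742, 0.2258], E[r] = 0.7839, γ^t·E[r] = 0.092230, running G = 3.279689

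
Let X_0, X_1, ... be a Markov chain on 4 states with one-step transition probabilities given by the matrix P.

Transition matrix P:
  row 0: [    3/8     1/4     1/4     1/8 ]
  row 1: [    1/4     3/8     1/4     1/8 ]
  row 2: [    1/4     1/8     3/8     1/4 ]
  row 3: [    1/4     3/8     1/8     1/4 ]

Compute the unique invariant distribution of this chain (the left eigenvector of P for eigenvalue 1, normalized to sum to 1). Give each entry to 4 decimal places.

Balance equations π_j = Σ_i π_i·P[i][j]:
  π_0 = 3/8·π_0 + 1/4·π_1 + 1/4·π_2 + 1/4·π_3
  π_1 = 1/4·π_0 + 3/8·π_1 + 1/8·π_2 + 3/8·π_3
  π_2 = 1/4·π_0 + 1/4·π_1 + 3/8·π_2 + 1/8·π_3
  normalize: π_0 + π_1 + π_2 + π_3 = 1
Solving the linear system gives exactly π = [2/7, 48/175, 13/50, 9/50].

π = [0.2857, 0.2743, 0.2600, 0.1800]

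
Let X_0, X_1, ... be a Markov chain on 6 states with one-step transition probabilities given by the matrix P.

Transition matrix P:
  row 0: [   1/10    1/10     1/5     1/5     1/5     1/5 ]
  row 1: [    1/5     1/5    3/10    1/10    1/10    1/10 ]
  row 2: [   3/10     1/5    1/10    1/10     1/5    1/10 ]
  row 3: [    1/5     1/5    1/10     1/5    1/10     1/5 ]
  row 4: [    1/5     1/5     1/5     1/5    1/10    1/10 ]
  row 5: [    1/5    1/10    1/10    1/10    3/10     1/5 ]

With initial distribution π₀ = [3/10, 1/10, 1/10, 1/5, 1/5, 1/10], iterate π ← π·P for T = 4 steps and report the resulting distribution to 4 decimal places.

π = [0.1973, 0.1653, 0.1693, 0.1515, 0.1667, 0.1499]

t=0: π = [0.3000, 0.1000, 0.1000, 0.2000, 0.2000, 0.1000]
t=1: π = [0.1800, 0.1600, 0.1700, 0.1700, 0.1600, 0.1600]
t=2: π = [0.1990, 0.1660, 0.1660, 0.1510, 0.1670, 0.1510]
t=3: π = [0.1967, 0.1650, 0.1698, 0.1517, 0.1667, 0.1501]
t=4: π = [0.1973, 0.1653, 0.1693, 0.1515, 0.1667, 0.1499]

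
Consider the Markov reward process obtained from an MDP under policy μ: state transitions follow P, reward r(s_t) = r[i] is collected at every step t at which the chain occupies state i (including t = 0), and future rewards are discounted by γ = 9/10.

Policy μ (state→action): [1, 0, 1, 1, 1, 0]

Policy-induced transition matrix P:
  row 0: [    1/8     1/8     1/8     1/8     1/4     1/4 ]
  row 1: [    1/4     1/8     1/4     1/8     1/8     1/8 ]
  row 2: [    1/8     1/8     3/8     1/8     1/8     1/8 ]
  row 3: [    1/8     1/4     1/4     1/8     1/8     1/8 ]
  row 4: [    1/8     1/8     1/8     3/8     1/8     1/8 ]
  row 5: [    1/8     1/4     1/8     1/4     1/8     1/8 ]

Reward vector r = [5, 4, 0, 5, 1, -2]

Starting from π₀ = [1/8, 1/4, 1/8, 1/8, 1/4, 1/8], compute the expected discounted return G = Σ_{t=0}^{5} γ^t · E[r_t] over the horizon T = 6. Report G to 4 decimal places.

G = 10.2656

t=0: π = [0.1250, 0.2500, 0.1250, 0.1250, 0.2500, 0.1250], E[r] = 2.2500, γ^t·E[r] = 2.250000, running G = 2.250000
t=1: π = [0.1563, 0.1563, 0.2031, 0.2031, 0.1406, 0.1406], E[r] = 2.2813, γ^t·E[r] = 2.053125, running G = 4.303125
t=2: π = [0.1445, 0.1680, 0.2207, 0.1777, 0.1445, 0.1445], E[r] = 2.1387, γ^t·E[r] = 1.732324, running G = 6.035449
t=3: π = [0.1460, 0.1653, 0.2234, 0.1792, 0.1431, 0.1431], E[r] = 2.1440, γ^t·E[r] = 1.563007, running G = 7.598457
t=4: π = [0.1457, 0.1653, 0.2239, 0.1786, 0.1432, 0.1432], E[r] = 2.1394, γ^t·E[r] = 1.403683, running G = 9.002140
t=5: π = [0.1457, 0.1652, 0.2240, 0.1787, 0.1432, 0.1432], E[r] = 2.1396, γ^t·E[r] = 1.263434, running G = 10.265574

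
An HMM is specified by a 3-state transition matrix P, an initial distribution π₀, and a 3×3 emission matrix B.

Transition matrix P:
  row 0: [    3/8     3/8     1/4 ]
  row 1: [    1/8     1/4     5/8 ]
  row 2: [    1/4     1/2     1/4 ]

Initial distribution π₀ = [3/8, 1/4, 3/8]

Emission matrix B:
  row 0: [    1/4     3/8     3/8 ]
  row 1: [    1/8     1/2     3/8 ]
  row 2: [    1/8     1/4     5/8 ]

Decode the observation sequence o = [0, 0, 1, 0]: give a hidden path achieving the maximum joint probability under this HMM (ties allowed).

path = [0, 0, 1, 2]

t=0: δ = [9.375e-02, 3.125e-02, 4.688e-02]  (obs o_0=0)
t=1: δ = [8.789e-03, 4.395e-03, 2.930e-03]  ψ = [0, 0, 0]  (obs o_1=0)
t=2: δ = [1.236e-03, 1.648e-03, 6.866e-04]  ψ = [0, 0, 1]  (obs o_2=1)
t=3: δ = [1.159e-04, 5.794e-05, 1.287e-04]  ψ = [0, 0, 1]  (obs o_3=0)
backtrack: best end state = 2; path = [0, 0, 1, 2]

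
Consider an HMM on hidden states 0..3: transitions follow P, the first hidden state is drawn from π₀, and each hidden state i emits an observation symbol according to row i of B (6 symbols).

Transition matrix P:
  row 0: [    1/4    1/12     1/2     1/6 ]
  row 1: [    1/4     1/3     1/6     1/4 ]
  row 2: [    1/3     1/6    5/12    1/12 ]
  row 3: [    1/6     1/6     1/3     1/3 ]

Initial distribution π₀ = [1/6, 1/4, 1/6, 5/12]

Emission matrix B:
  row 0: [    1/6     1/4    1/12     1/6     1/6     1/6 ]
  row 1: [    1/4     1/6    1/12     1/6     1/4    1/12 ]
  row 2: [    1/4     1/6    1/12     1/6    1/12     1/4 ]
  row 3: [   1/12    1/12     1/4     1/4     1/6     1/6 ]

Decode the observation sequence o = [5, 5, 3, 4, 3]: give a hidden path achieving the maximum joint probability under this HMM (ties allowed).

path = [3, 2, 2, 0, 2]

t=0: δ = [2.778e-02, 2.083e-02, 4.167e-02, 6.944e-02]  (obs o_0=5)
t=1: δ = [2.315e-03, 9.645e-04, 5.787e-03, 3.858e-03]  ψ = [2, 3, 3, 3]  (obs o_1=5)
t=2: δ = [3.215e-04, 1.608e-04, 4.019e-04, 3.215e-04]  ψ = [2, 2, 2, 3]  (obs o_2=3)
t=3: δ = [2.233e-05, 1.674e-05, 1.395e-05, 1.786e-05]  ψ = [2, 2, 2, 3]  (obs o_3=4)
t=4: δ = [9.303e-07, 9.303e-07, 1.861e-06, 1.488e-06]  ψ = [0, 1, 0, 3]  (obs o_4=3)
backtrack: best end state = 2; path = [3, 2, 2, 0, 2]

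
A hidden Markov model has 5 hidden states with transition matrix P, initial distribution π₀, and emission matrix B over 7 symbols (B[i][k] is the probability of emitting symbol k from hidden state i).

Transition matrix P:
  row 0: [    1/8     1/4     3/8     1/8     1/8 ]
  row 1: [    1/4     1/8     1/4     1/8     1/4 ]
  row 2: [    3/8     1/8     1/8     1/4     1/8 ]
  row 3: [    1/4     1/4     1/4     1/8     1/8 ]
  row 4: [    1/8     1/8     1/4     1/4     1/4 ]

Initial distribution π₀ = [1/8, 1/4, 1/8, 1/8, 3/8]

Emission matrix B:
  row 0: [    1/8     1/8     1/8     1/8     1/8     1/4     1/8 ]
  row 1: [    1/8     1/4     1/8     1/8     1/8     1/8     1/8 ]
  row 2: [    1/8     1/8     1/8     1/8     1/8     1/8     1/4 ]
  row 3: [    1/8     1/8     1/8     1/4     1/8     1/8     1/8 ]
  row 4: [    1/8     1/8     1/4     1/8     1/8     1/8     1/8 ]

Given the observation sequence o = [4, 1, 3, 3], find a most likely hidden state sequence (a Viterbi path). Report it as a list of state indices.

t=0: δ = [1.562e-02, 3.125e-02, 1.562e-02, 1.562e-02, 4.688e-02]  (obs o_0=4)
t=1: δ = [9.766e-04, 1.465e-03, 1.465e-03, 1.465e-03, 1.465e-03]  ψ = [1, 4, 4, 4, 4]  (obs o_1=1)
t=2: δ = [6.866e-05, 4.578e-05, 4.578e-05, 9.155e-05, 4.578e-05]  ψ = [2, 3, 0, 2, 1]  (obs o_2=3)
t=3: δ = [2.861e-06, 2.861e-06, 3.219e-06, 2.861e-06, 1.431e-06]  ψ = [3, 3, 0, 2, 1]  (obs o_3=3)
backtrack: best end state = 2; path = [4, 2, 0, 2]

path = [4, 2, 0, 2]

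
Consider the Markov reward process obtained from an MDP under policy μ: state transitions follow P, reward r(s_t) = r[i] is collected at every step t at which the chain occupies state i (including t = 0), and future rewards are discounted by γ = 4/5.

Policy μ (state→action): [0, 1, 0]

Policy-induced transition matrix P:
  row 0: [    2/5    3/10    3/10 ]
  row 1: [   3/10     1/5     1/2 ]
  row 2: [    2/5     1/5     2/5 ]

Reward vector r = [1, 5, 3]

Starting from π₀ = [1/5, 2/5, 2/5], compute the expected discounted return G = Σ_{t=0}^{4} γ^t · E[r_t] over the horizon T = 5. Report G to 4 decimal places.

t=0: π = [0.2000, 0.4000, 0.4000], E[r] = 3.4000, γ^t·E[r] = 3.400000, running G = 3.400000
t=1: π = [0.3600, 0.2200, 0.4200], E[r] = 2.7200, γ^t·E[r] = 2.176000, running G = 5.576000
t=2: π = [0.3780, 0.2360, 0.3860], E[r] = 2.7160, γ^t·E[r] = 1.738240, running G = 7.314240
t=3: π = [0.3764, 0.2378, 0.3858], E[r] = 2.7228, γ^t·E[r] = 1.394074, running G = 8.708314
t=4: π = [0.3762, 0.2376, 0.3861], E[r] = 2.7228, γ^t·E[r] = 1.115275, running G = 9.823589

G = 9.8236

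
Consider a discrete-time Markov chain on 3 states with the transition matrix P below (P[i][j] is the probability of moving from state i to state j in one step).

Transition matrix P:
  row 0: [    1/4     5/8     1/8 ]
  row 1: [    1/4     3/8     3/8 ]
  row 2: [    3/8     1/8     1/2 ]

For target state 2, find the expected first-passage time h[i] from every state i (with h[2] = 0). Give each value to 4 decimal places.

h = [4.0000, 3.2000, 0.0000]

First-step conditioning: h[2] = 0; for i ≠ 2, h[i] = 1 + Σ_k P[i][k]·h[k].
  h[0] = 1 + 1/4·h[0] + 5/8·h[1]
  h[1] = 1 + 1/4·h[0] + 3/8·h[1]
Solving the 2×2 linear system over states ≠ 2 gives exactly h = [4, 16/5, 0] (h[2] = 0 is the target).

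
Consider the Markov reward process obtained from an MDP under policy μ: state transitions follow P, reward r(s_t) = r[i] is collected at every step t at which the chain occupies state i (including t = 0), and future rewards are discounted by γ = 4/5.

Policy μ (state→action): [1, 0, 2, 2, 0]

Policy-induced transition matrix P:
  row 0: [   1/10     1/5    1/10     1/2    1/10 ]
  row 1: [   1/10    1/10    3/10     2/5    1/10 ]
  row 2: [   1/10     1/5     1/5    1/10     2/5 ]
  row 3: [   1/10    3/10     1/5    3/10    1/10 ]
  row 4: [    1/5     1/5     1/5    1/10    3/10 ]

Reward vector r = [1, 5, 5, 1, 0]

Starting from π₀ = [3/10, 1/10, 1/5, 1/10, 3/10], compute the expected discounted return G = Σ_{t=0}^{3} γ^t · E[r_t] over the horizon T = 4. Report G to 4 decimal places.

G = 6.5705

t=0: π = [0.3000, 0.1000, 0.2000, 0.1000, 0.3000], E[r] = 1.9000, γ^t·E[r] = 1.900000, running G = 1.900000
t=1: π = [0.1300, 0.2000, 0.1800, 0.2700, 0.2200], E[r] = 2.3000, γ^t·E[r] = 1.840000, running G = 3.740000
t=2: π = [0.1220, 0.2070, 0.2070, 0.2660, 0.1980], E[r] = 2.4580, γ^t·E[r] = 1.573120, running G = 5.313120
t=3: π = [0.1198, 0.2059, 0.2085, 0.2641, 0.2017], E[r] = 2.4559, γ^t·E[r] = 1.257421, running G = 6.570541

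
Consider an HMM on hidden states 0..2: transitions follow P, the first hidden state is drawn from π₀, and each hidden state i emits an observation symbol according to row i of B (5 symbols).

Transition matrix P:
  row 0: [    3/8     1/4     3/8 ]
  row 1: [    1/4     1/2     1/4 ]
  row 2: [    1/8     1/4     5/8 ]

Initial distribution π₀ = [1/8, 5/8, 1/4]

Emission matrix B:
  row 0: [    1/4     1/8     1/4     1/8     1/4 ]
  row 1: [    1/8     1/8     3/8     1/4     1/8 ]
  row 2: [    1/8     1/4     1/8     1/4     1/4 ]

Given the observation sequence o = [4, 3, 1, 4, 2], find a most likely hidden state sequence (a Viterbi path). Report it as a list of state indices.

path = [2, 2, 2, 2, 1]

t=0: δ = [3.125e-02, 7.812e-02, 6.250e-02]  (obs o_0=4)
t=1: δ = [2.441e-03, 9.766e-03, 9.766e-03]  ψ = [1, 1, 2]  (obs o_1=3)
t=2: δ = [3.052e-04, 6.104e-04, 1.526e-03]  ψ = [1, 1, 2]  (obs o_2=1)
t=3: δ = [4.768e-05, 4.768e-05, 2.384e-04]  ψ = [2, 2, 2]  (obs o_3=4)
t=4: δ = [7.451e-06, 2.235e-05, 1.863e-05]  ψ = [2, 2, 2]  (obs o_4=2)
backtrack: best end state = 1; path = [2, 2, 2, 2, 1]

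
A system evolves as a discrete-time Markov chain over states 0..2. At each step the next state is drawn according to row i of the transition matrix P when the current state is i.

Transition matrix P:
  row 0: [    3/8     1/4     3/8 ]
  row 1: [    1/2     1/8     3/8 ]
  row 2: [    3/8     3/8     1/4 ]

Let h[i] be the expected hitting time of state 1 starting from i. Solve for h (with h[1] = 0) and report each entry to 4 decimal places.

h = [3.4286, 0.0000, 3.0476]

First-step conditioning: h[1] = 0; for i ≠ 1, h[i] = 1 + Σ_k P[i][k]·h[k].
  h[0] = 1 + 3/8·h[0] + 3/8·h[2]
  h[2] = 1 + 3/8·h[0] + 1/4·h[2]
Solving the 2×2 linear system over states ≠ 1 gives exactly h = [24/7, 0, 64/21] (h[1] = 0 is the target).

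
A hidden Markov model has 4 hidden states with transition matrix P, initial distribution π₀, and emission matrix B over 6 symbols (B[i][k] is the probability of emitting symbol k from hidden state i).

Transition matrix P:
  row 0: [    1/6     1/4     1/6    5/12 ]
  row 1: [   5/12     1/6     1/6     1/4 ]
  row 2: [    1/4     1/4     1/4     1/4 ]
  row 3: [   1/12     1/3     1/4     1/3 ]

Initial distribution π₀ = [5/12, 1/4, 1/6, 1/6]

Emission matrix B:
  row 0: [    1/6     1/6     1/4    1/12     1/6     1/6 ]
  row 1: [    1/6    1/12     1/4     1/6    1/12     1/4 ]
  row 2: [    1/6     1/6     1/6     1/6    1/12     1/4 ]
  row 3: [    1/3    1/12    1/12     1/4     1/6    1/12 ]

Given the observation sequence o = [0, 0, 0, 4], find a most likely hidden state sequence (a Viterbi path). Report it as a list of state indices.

t=0: δ = [6.944e-02, 4.167e-02, 2.778e-02, 5.556e-02]  (obs o_0=0)
t=1: δ = [2.894e-03, 3.086e-03, 2.315e-03, 9.645e-03]  ψ = [1, 3, 3, 0]  (obs o_1=0)
t=2: δ = [2.143e-04, 5.358e-04, 4.019e-04, 1.072e-03]  ψ = [1, 3, 3, 3]  (obs o_2=0)
t=3: δ = [3.721e-05, 2.977e-05, 2.233e-05, 5.954e-05]  ψ = [1, 3, 3, 3]  (obs o_3=4)
backtrack: best end state = 3; path = [0, 3, 3, 3]

path = [0, 3, 3, 3]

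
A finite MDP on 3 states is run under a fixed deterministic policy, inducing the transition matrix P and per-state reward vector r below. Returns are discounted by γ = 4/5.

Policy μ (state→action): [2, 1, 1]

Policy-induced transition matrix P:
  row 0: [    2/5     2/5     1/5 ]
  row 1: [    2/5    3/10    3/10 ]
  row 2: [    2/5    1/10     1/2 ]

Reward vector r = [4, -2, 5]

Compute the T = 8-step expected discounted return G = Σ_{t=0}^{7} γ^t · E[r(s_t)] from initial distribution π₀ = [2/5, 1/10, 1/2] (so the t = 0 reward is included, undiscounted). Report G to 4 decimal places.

t=0: π = [0.4000, 0.1000, 0.5000], E[r] = 3.9000, γ^t·E[r] = 3.900000, running G = 3.900000
t=1: π = [0.4000, 0.2400, 0.3600], E[r] = 2.9200, γ^t·E[r] = 2.336000, running G = 6.236000
t=2: π = [0.4000, 0.2680, 0.3320], E[r] = 2.7240, γ^t·E[r] = 1.743360, running G = 7.979360
t=3: π = [0.4000, 0.2736, 0.3264], E[r] = 2.6848, γ^t·E[r] = 1.374618, running G = 9.353978
t=4: π = [0.4000, 0.2747, 0.3253], E[r] = 2.6770, γ^t·E[r] = 1.096483, running G = 10.450460
t=5: π = [0.4000, 0.2749, 0.3251], E[r] = 2.6754, γ^t·E[r] = 0.876672, running G = 11.327133
t=6: π = [0.4000, 0.2750, 0.3250], E[r] = 2.6751, γ^t·E[r] = 0.701256, running G = 12.028389
t=7: π = [0.4000, 0.2750, 0.3250], E[r] = 2.6750, γ^t·E[r] = 0.560991, running G = 12.589380

G = 12.5894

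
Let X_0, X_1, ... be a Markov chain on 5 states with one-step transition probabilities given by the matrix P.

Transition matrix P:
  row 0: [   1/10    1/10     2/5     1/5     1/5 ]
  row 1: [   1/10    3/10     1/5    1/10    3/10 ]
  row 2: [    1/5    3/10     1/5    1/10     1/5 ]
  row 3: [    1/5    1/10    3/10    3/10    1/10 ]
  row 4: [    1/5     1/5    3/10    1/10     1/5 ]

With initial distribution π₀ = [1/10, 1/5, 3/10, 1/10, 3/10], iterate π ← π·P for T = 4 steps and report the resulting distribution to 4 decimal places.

π = [0.1620, 0.2179, 0.2676, 0.1451, 0.2074]

t=0: π = [0.1000, 0.2000, 0.3000, 0.1000, 0.3000]
t=1: π = [0.1700, 0.2300, 0.2600, 0.1300, 0.2100]
t=2: π = [0.1600, 0.2190, 0.2680, 0.1430, 0.2100]
t=3: π = [0.1621, 0.2184, 0.2673, 0.1446, 0.2076]
t=4: π = [0.1620, 0.2179, 0.2676, 0.1451, 0.2074]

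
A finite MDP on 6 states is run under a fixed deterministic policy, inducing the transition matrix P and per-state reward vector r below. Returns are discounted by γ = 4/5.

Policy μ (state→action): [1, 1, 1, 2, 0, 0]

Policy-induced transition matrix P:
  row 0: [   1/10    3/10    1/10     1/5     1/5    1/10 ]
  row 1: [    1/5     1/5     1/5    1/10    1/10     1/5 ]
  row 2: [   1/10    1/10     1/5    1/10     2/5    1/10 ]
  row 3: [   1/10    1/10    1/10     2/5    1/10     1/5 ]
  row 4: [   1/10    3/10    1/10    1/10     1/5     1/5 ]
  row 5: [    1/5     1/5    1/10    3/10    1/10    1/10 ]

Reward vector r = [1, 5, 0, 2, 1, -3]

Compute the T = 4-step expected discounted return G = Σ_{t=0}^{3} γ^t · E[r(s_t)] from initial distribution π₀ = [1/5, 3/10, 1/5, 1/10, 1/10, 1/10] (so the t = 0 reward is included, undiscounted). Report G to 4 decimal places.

G = 4.1010

t=0: π = [0.2000, 0.3000, 0.2000, 0.1000, 0.1000, 0.1000], E[r] = 1.7000, γ^t·E[r] = 1.700000, running G = 1.700000
t=1: π = [0.1400, 0.2000, 0.1500, 0.1700, 0.1900, 0.1500], E[r] = 1.2200, γ^t·E[r] = 0.976000, running G = 2.676000
t=2: π = [0.1350, 0.2010, 0.1350, 0.1950, 0.1780, 0.1560], E[r] = 1.2400, γ^t·E[r] = 0.793600, running G = 3.469600
t=3: π = [0.1357, 0.1983, 0.1336, 0.2032, 0.1718, 0.1574], E[r] = 1.2332, γ^t·E[r] = 0.631398, running G = 4.100998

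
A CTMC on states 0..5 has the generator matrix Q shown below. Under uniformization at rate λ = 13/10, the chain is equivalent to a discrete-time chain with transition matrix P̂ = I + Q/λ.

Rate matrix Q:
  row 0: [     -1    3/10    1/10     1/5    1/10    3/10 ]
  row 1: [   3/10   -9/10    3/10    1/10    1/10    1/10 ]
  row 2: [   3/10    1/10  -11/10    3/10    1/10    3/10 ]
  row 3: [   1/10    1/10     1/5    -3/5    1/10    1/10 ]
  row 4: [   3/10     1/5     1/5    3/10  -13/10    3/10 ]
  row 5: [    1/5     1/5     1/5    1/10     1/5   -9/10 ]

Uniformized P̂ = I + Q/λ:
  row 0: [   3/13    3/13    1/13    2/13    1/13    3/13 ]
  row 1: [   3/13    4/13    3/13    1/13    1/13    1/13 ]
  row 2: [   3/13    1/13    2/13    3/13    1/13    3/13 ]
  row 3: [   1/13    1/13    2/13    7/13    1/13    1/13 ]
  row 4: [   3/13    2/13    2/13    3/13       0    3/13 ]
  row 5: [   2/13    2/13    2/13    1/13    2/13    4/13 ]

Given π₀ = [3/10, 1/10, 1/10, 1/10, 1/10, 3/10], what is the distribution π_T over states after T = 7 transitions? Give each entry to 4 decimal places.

π = [0.1804, 0.1630, 0.1525, 0.2359, 0.0846, 0.1836]

t=0: π = [0.3000, 0.1000, 0.1000, 0.1000, 0.1000, 0.3000]
t=1: π = [0.1923, 0.1769, 0.1385, 0.1769, 0.0923, 0.2231]
t=2: π = [0.1864, 0.1716, 0.1527, 0.2089, 0.0870, 0.1935]
t=3: π = [0.1838, 0.1668, 0.1527, 0.2245, 0.0851, 0.1871]
t=4: π = [0.1818, 0.1646, 0.1525, 0.2313, 0.0848, 0.1850]
t=5: π = [0.1810, 0.1636, 0.1525, 0.2342, 0.0846, 0.1841]
t=6: π = [0.1806, 0.1632, 0.1525, 0.2354, 0.0846, 0.1837]
t=7: π = [0.1804, 0.1630, 0.1525, 0.2359, 0.0846, 0.1836]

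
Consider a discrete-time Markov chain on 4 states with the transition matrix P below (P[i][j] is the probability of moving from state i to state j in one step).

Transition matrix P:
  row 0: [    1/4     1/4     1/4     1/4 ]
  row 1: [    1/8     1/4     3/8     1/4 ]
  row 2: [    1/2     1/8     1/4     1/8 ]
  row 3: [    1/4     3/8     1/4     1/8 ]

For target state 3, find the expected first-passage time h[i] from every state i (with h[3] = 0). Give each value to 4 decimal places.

h = [4.6429, 4.7143, 5.2143, 0.0000]

First-step conditioning: h[3] = 0; for i ≠ 3, h[i] = 1 + Σ_k P[i][k]·h[k].
  h[0] = 1 + 1/4·h[0] + 1/4·h[1] + 1/4·h[2]
  h[1] = 1 + 1/8·h[0] + 1/4·h[1] + 3/8·h[2]
  h[2] = 1 + 1/2·h[0] + 1/8·h[1] + 1/4·h[2]
Solving the 3×3 linear system over states ≠ 3 gives exactly h = [65/14, 33/7, 73/14, 0] (h[3] = 0 is the target).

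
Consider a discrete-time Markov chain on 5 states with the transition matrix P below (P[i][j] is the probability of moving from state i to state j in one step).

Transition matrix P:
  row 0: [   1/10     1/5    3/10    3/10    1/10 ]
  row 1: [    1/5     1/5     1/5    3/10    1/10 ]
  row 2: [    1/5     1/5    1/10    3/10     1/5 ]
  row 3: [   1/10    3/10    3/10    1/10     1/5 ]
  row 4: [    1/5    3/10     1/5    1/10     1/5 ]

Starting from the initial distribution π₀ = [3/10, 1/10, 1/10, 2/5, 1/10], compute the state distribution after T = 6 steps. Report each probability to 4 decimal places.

t=0: π = [0.3000, 0.1000, 0.1000, 0.4000, 0.1000]
t=1: π = [0.1300, 0.2500, 0.2600, 0.2000, 0.1600]
t=2: π = [0.1670, 0.2360, 0.2070, 0.2280, 0.1620]
t=3: π = [0.1605, 0.2390, 0.2188, 0.2220, 0.1597]
t=4: π = [0.1618, 0.2382, 0.2164, 0.2237, 0.1601]
t=5: π = [0.1615, 0.2384, 0.2169, 0.2233, 0.1600]
t=6: π = [0.1615, 0.2383, 0.2168, 0.2233, 0.1600]

π = [0.1615, 0.2383, 0.2168, 0.2233, 0.1600]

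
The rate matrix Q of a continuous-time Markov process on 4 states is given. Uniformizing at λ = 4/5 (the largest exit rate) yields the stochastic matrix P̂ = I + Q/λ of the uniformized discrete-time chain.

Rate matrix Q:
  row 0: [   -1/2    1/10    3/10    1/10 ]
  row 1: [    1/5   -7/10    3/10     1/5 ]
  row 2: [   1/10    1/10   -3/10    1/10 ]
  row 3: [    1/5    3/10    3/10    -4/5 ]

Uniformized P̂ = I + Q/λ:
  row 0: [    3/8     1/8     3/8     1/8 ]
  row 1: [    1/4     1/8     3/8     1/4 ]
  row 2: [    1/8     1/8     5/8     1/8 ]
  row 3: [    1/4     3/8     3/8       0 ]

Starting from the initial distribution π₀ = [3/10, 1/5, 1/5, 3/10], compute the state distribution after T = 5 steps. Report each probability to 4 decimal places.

π = [0.2146, 0.1572, 0.4997, 0.1285]

t=0: π = [0.3000, 0.2000, 0.2000, 0.3000]
t=1: π = [0.2625, 0.2000, 0.4250, 0.1125]
t=2: π = [0.2297, 0.1531, 0.4813, 0.1359]
t=3: π = [0.2186, 0.1590, 0.4953, 0.1271]
t=4: π = [0.2154, 0.1568, 0.4988, 0.1290]
t=5: π = [0.2146, 0.1572, 0.4997, 0.1285]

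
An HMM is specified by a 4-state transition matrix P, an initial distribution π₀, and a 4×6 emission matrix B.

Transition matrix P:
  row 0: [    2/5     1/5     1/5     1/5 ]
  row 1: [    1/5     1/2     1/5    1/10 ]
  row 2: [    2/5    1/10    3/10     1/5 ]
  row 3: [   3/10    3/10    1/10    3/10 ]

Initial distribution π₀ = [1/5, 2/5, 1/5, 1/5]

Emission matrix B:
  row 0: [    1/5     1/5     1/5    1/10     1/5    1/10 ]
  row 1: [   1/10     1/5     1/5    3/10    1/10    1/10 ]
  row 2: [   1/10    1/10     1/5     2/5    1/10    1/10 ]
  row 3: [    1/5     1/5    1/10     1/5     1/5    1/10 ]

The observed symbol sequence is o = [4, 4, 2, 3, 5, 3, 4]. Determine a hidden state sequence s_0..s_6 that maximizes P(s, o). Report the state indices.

t=0: δ = [4.000e-02, 4.000e-02, 2.000e-02, 4.000e-02]  (obs o_0=4)
t=1: δ = [3.200e-03, 2.000e-03, 8.000e-04, 2.400e-03]  ψ = [0, 1, 0, 3]  (obs o_1=4)
t=2: δ = [2.560e-04, 2.000e-04, 1.280e-04, 7.200e-05]  ψ = [0, 1, 0, 3]  (obs o_2=2)
t=3: δ = [1.024e-05, 3.000e-05, 2.048e-05, 1.024e-05]  ψ = [0, 1, 0, 0]  (obs o_3=3)
t=4: δ = [8.192e-07, 1.500e-06, 6.144e-07, 4.096e-07]  ψ = [2, 1, 2, 2]  (obs o_4=5)
t=5: δ = [3.277e-08, 2.250e-07, 1.200e-07, 3.277e-08]  ψ = [0, 1, 1, 0]  (obs o_5=3)
t=6: δ = [9.600e-09, 1.125e-08, 4.500e-09, 4.800e-09]  ψ = [2, 1, 1, 2]  (obs o_6=4)
backtrack: best end state = 1; path = [1, 1, 1, 1, 1, 1, 1]

path = [1, 1, 1, 1, 1, 1, 1]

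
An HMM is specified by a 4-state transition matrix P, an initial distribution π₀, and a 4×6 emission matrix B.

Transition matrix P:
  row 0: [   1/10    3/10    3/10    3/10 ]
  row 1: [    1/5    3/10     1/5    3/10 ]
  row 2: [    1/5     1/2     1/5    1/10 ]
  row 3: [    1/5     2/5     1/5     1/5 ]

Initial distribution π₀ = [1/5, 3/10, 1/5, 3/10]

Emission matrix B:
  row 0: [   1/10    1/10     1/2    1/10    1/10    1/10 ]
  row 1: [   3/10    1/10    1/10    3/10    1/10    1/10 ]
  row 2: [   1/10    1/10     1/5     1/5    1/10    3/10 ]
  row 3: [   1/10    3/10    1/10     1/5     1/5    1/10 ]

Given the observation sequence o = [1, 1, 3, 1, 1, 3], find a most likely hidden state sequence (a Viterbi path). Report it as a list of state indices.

t=0: δ = [2.000e-02, 3.000e-02, 2.000e-02, 9.000e-02]  (obs o_0=1)
t=1: δ = [1.800e-03, 3.600e-03, 1.800e-03, 5.400e-03]  ψ = [3, 3, 3, 3]  (obs o_1=1)
t=2: δ = [1.080e-04, 6.480e-04, 2.160e-04, 2.160e-04]  ψ = [3, 3, 3, 1]  (obs o_2=3)
t=3: δ = [1.296e-05, 1.944e-05, 1.296e-05, 5.832e-05]  ψ = [1, 1, 1, 1]  (obs o_3=1)
t=4: δ = [1.166e-06, 2.333e-06, 1.166e-06, 3.499e-06]  ψ = [3, 3, 3, 3]  (obs o_4=1)
t=5: δ = [6.998e-08, 4.199e-07, 1.400e-07, 1.400e-07]  ψ = [3, 3, 3, 1]  (obs o_5=3)
backtrack: best end state = 1; path = [3, 3, 1, 3, 3, 1]

path = [3, 3, 1, 3, 3, 1]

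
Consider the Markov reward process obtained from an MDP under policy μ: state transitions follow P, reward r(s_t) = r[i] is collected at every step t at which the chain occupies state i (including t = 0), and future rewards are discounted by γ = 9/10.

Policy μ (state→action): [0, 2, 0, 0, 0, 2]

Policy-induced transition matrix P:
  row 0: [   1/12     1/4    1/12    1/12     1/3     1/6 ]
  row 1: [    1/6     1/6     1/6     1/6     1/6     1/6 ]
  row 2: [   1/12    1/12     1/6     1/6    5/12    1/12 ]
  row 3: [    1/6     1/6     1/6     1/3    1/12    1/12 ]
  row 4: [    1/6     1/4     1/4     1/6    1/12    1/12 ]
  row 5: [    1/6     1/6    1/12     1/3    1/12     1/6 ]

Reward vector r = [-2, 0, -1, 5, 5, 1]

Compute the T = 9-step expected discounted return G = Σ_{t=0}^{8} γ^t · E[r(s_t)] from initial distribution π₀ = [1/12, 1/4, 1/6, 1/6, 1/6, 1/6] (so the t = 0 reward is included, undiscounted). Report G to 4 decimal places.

G = 10.0199

t=0: π = [0.0833, 0.2500, 0.1667, 0.1667, 0.1667, 0.1667], E[r] = 1.5000, γ^t·E[r] = 1.500000, running G = 1.500000
t=1: π = [0.1458, 0.1736, 0.1597, 0.2153, 0.1806, 0.1250], E[r] = 1.6528, γ^t·E[r] = 1.487500, running G = 2.987500
t=2: π = [0.1412, 0.1806, 0.1591, 0.2112, 0.1875, 0.1204], E[r] = 1.6725, γ^t·E[r] = 1.354688, running G = 4.342188
t=3: π = [0.1416, 0.1808, 0.1605, 0.2102, 0.1867, 0.1202], E[r] = 1.6609, γ^t·E[r] = 1.210781, running G = 5.552969
t=4: π = [0.1415, 0.1807, 0.1604, 0.2099, 0.1873, 0.1202], E[r] = 1.6630, γ^t·E[r] = 1.091074, running G = 6.644043
t=5: π = [0.1415, 0.1807, 0.1605, 0.2099, 0.1872, 0.1202], E[r] = 1.6624, γ^t·E[r] = 0.981606, running G = 7.625649
t=6: π = [0.1415, 0.1807, 0.1605, 0.2099, 0.1873, 0.1202], E[r] = 1.6625, γ^t·E[r] = 0.883507, running G = 8.509157
t=7: π = [0.1415, 0.1807, 0.1605, 0.2099, 0.1873, 0.1202], E[r] = 1.6624, γ^t·E[r] = 0.795142, running G = 9.304299
t=8: π = [0.1415, 0.1807, 0.1605, 0.2099, 0.1873, 0.1202], E[r] = 1.6625, γ^t·E[r] = 0.715631, running G = 10.019930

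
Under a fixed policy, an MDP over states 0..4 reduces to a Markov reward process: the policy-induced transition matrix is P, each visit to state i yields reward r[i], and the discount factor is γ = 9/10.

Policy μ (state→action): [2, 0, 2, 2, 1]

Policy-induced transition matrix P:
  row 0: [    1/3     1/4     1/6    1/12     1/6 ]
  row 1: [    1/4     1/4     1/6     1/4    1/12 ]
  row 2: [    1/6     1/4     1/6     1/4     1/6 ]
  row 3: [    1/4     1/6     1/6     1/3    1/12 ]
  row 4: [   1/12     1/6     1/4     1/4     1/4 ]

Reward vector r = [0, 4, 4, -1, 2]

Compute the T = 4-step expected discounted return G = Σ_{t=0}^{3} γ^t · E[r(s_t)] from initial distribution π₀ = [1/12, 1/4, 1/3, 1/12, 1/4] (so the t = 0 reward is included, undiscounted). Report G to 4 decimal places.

G = 6.8054

t=0: π = [0.0833, 0.2500, 0.3333, 0.0833, 0.2500], E[r] = 2.7500, γ^t·E[r] = 2.750000, running G = 2.750000
t=1: π = [0.1875, 0.2222, 0.1875, 0.2431, 0.1597], E[r] = 1.7153, γ^t·E[r] = 1.543750, running G = 4.293750
t=2: π = [0.2234, 0.2164, 0.1800, 0.2390, 0.1412], E[r] = 1.6291, γ^t·E[r] = 1.319531, running G = 5.613281
t=3: π = [0.2301, 0.2183, 0.1784, 0.2327, 0.1405], E[r] = 1.6353, γ^t·E[r] = 1.192113, running G = 6.805395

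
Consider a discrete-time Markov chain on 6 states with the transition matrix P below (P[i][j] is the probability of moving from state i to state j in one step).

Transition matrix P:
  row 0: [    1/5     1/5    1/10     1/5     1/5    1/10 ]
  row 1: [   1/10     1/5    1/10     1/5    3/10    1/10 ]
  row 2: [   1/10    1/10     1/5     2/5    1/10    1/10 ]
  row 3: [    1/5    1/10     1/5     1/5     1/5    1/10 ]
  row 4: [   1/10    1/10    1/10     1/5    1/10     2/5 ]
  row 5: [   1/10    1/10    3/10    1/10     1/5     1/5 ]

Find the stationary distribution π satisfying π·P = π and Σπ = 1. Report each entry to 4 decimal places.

Balance equations π_j = Σ_i π_i·P[i][j]:
  π_0 = 1/5·π_0 + 1/10·π_1 + 1/10·π_2 + 1/5·π_3 + 1/10·π_4 + 1/10·π_5
  π_1 = 1/5·π_0 + 1/5·π_1 + 1/10·π_2 + 1/10·π_3 + 1/10·π_4 + 1/10·π_5
  π_2 = 1/10·π_0 + 1/10·π_1 + 1/5·π_2 + 1/5·π_3 + 1/10·π_4 + 3/10·π_5
  π_3 = 1/5·π_0 + 1/5·π_1 + 2/5·π_2 + 1/5·π_3 + 1/5·π_4 + 1/10·π_5
  π_4 = 1/5·π_0 + 3/10·π_1 + 1/10·π_2 + 1/5·π_3 + 1/10·π_4 + 1/5·π_5
  normalize: π_0 + π_1 + π_2 + π_3 + π_4 + π_5 = 1
Solving the linear system gives exactly π = [143/1057, 400/3171, 183/1057, 230/1057, 563/3171, 180/1057].

π = [0.1353, 0.1261, 0.1731, 0.2176, 0.1775, 0.1703]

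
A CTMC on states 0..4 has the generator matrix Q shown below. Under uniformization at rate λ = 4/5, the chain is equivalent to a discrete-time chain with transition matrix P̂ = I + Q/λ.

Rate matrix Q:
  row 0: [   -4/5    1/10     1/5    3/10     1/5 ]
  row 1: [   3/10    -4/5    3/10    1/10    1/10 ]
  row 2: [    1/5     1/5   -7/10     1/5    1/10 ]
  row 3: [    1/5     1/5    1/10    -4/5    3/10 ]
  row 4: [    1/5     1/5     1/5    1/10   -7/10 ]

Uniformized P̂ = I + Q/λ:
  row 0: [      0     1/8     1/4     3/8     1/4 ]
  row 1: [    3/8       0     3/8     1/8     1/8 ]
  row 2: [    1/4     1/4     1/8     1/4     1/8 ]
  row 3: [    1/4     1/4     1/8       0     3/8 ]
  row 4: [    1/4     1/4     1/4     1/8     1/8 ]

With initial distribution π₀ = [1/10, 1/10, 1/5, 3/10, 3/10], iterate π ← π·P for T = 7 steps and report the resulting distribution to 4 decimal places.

t=0: π = [0.1000, 0.1000, 0.2000, 0.3000, 0.3000]
t=1: π = [0.2375, 0.2125, 0.2000, 0.1375, 0.2125]
t=2: π = [0.2172, 0.1672, 0.2344, 0.1922, 0.1891]
t=3: π = [0.2166, 0.1811, 0.2176, 0.1846, 0.2002]
t=4: π = [0.2185, 0.1777, 0.2224, 0.1833, 0.1982]
t=5: π = [0.2176, 0.1783, 0.2215, 0.1845, 0.1981]
t=6: π = [0.2179, 0.1782, 0.2215, 0.1840, 0.1983]
t=7: π = [0.2178, 0.1782, 0.2216, 0.1842, 0.1982]

π = [0.2178, 0.1782, 0.2216, 0.1842, 0.1982]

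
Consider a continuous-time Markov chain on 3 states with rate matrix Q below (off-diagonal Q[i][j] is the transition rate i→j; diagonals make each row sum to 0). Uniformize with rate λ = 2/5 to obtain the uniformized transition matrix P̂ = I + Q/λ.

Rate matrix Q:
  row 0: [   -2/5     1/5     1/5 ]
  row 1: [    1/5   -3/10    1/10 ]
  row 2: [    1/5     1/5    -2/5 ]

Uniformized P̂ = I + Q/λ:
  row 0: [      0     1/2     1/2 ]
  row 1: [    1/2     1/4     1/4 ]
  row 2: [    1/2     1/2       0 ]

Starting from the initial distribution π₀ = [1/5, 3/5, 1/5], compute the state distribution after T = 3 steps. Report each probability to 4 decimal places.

π = [0.3500, 0.3969, 0.2531]

t=0: π = [0.2000, 0.6000, 0.2000]
t=1: π = [0.4000, 0.3500, 0.2500]
t=2: π = [0.3000, 0.4125, 0.2875]
t=3: π = [0.3500, 0.3969, 0.2531]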